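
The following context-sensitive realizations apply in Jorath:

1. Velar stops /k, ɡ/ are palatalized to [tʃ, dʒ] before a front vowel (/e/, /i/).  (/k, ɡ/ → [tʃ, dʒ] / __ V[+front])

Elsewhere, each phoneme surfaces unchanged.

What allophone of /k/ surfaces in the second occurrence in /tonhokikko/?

[k]

/k/ (between /i/ and /k/) fails the environment for rule 1, so it stays [k].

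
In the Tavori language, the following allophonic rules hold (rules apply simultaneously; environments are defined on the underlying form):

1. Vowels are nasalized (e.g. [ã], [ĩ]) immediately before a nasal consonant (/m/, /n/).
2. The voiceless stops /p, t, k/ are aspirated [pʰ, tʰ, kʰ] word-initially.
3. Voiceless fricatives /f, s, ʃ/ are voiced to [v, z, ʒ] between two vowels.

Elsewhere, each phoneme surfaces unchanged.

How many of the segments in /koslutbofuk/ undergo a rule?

Segments that undergo a rule: /k/ → [kʰ] (rule 2); /f/ → [v] (rule 3).
All other segments surface unchanged.

2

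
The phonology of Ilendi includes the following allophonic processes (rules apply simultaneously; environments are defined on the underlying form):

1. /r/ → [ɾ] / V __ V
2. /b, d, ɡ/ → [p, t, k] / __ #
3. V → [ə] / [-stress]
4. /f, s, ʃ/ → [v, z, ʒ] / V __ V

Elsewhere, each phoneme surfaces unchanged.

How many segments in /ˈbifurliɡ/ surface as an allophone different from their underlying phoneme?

Segments that undergo a rule: /f/ → [v] (rule 4); /u/ → [ə] (rule 3); /i/ → [ə] (rule 3); /ɡ/ → [k] (rule 2).
All other segments surface unchanged.

4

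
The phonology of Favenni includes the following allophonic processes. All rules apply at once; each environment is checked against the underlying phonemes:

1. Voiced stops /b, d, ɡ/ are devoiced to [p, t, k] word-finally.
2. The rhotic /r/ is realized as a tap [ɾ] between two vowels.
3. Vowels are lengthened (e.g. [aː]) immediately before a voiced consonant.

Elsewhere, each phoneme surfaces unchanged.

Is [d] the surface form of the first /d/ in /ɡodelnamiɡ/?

/d/ (between /o/ and /e/) is in the target of rule 1 but the environment (word-finally) is not met → [d].
The actual realization is [d], which matches [d].

Yes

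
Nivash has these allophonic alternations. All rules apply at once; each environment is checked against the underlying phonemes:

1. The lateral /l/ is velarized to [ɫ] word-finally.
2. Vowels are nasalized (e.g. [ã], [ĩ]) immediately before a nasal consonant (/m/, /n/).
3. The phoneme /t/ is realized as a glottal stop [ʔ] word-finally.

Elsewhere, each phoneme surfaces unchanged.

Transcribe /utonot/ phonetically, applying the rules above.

/u/ (word-initial): rule 2 targets it, but not before a nasal consonant → unchanged [u].
/t/ (between /u/ and /o/) fails the environment for rule 3, so it stays [t].
Rule 2 applies to /o/ (between /t/ and /n/: before a nasal consonant) → [õ].
/n/ stays [n].
/o/ (between /n/ and /t/) fails the environment for rule 2, so it stays [o].
Rule 3 applies to /t/ (word-final: word-finally) → [ʔ].

[utõnoʔ]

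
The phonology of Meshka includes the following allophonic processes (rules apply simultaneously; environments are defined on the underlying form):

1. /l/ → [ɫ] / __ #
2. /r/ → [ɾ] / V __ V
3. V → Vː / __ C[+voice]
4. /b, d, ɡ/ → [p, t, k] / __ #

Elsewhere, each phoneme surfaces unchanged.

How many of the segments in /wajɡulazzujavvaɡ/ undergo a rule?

7

Segments that undergo a rule: /a/ → [aː] (rule 3); /u/ → [uː] (rule 3); /a/ → [aː] (rule 3); /u/ → [uː] (rule 3); /a/ → [aː] (rule 3); /a/ → [aː] (rule 3); /ɡ/ → [k] (rule 4).
All other segments surface unchanged.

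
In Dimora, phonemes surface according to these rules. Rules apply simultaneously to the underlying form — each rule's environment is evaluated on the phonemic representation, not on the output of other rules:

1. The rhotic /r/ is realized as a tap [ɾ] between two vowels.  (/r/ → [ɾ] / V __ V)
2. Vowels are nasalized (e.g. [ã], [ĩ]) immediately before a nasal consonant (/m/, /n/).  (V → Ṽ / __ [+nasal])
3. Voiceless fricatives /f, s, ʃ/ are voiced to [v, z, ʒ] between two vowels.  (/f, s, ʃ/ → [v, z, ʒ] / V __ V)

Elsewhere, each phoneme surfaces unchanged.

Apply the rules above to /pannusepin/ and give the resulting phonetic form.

/a/ meets the environment for rule 2 (before a nasal consonant) → [ã].
/u/ — between /n/ and /s/; rule 2 does not apply here → [u].
/s/ — between /u/ and /e/, between two vowels — surfaces as [z] (rule 3).
/e/ (between /s/ and /p/) fails the environment for rule 2, so it stays [e].
/i/ (between /p/ and /n/): before a nasal consonant, so rule 2 applies → [ĩ].

[pãnnuzepĩn]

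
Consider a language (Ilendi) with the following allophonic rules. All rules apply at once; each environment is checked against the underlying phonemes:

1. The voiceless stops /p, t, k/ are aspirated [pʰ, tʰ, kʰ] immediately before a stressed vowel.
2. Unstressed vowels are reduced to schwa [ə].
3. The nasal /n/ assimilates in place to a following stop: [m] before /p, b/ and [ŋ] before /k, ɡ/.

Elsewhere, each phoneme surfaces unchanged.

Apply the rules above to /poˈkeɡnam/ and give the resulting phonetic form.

[pəˈkʰeɡnəm]

/p/ — word-initial; rule 1 does not apply here → [p].
/o/ meets the environment for rule 2 (in an unstressed syllable) → [ə].
/k/ meets the environment for rule 1 (immediately before a stressed vowel) → [kʰ].
/e/ (between /k/ and /ɡ/) fails the environment for rule 2, so it stays [e].
/ɡ/ (between /e/ and /n/) is unaffected → [ɡ].
/n/ (between /ɡ/ and /a/): rule 3 targets it, but not before a labial or velar stop → unchanged [n].
/a/ — between /n/ and /m/, in an unstressed syllable — surfaces as [ə] (rule 2).
/m/ (word-final): no rule targets it → [m].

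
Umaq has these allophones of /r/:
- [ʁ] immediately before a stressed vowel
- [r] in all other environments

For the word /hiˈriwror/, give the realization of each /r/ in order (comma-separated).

[ʁ], [r], [r]

Occurrence 1 (position 3): immediately before a stressed vowel → [ʁ].
Occurrence 2 (position 6): no conditioning environment matches → elsewhere allophone [r].
Occurrence 3 (position 8): no conditioning environment matches → elsewhere allophone [r].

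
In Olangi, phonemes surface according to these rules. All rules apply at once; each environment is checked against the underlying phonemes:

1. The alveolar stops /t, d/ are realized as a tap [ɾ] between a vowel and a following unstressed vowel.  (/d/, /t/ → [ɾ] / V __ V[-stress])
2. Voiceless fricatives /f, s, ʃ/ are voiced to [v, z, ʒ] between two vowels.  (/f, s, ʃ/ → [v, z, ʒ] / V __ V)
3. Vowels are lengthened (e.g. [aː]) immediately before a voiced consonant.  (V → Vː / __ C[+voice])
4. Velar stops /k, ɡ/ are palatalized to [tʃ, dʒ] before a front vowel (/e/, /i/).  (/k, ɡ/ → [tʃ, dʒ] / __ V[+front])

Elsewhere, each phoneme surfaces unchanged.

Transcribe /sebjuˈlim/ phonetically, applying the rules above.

/s/ (word-initial): rule 2 targets it, but not between two vowels → unchanged [s].
/e/ (between /s/ and /b/): before a voiced consonant, so rule 3 applies → [eː].
/b/ (between /e/ and /j/) is unaffected → [b].
/j/ (between /b/ and /u/): no rule targets it → [j].
/u/ (between /j/ and /l/): before a voiced consonant, so rule 3 applies → [uː].
/l/ (between /u/ and /i/) is unaffected → [l].
/i/ (between /l/ and /m/) occurs before a voiced consonant → [iː] by rule 3.
/m/ (word-final) is unaffected → [m].

[seːbjuːˈliːm]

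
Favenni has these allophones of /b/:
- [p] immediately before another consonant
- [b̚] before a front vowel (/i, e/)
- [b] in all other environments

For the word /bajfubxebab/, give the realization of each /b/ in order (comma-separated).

Occurrence 1 (position 1): no conditioning environment matches → elsewhere allophone [b].
Occurrence 2 (position 6): immediately before another consonant → [p].
Occurrence 3 (position 9): no conditioning environment matches → elsewhere allophone [b].
Occurrence 4 (position 11): no conditioning environment matches → elsewhere allophone [b].

[b], [p], [b], [b]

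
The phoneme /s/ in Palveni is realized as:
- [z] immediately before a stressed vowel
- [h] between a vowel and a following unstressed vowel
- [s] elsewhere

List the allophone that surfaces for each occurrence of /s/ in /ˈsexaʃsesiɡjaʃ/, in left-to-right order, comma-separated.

Occurrence 1 (position 1): immediately before a stressed vowel → [z].
Occurrence 2 (position 6): no conditioning environment matches → elsewhere allophone [s].
Occurrence 3 (position 8): between a vowel and a following unstressed vowel → [h].

[z], [s], [h]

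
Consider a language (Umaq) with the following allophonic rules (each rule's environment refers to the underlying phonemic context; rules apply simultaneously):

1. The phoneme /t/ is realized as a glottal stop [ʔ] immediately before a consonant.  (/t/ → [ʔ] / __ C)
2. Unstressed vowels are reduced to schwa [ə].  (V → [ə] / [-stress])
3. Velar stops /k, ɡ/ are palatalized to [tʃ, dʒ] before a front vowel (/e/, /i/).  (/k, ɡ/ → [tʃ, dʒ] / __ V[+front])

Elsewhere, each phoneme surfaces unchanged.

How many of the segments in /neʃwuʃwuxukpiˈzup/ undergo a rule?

5

Segments that undergo a rule: /e/ → [ə] (rule 2); /u/ → [ə] (rule 2); /u/ → [ə] (rule 2); /u/ → [ə] (rule 2); /i/ → [ə] (rule 2).
All other segments surface unchanged.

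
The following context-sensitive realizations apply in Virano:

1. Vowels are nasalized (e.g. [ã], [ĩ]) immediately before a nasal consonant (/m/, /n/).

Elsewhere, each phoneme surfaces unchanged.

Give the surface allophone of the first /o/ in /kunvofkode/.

[o]

/o/ (between /v/ and /f/): rule 1 targets it, but not before a nasal consonant → unchanged [o].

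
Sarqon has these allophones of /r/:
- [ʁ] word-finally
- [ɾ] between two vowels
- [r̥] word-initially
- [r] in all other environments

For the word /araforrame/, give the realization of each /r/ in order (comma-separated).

Occurrence 1 (position 2): between two vowels → [ɾ].
Occurrence 2 (position 6): no conditioning environment matches → elsewhere allophone [r].
Occurrence 3 (position 7): no conditioning environment matches → elsewhere allophone [r].

[ɾ], [r], [r]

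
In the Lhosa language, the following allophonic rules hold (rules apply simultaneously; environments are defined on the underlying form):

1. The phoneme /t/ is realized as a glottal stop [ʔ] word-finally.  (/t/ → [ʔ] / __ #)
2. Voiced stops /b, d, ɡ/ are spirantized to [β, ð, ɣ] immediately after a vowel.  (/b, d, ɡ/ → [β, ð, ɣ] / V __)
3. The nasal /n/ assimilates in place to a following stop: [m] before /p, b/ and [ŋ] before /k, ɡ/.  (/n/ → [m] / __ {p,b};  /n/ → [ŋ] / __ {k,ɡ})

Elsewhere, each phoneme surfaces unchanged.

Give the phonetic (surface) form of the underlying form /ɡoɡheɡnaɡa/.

/ɡ/ (word-initial) fails the environment for rule 2, so it stays [ɡ].
/o/ (between /ɡ/ and /ɡ/): no rule targets it → [o].
Rule 2 applies to /ɡ/ (between /o/ and /h/: immediately after a vowel) → [ɣ].
/h/ (between /ɡ/ and /e/): no rule targets it → [h].
/e/ — not in any rule's target class → [e].
/ɡ/ (between /e/ and /n/): immediately after a vowel, so rule 2 applies → [ɣ].
/n/ (between /ɡ/ and /a/) is in the target of rule 3 but the environment (before a labial or velar stop) is not met → [n].
/a/ (between /n/ and /ɡ/): no rule targets it → [a].
/ɡ/ meets the environment for rule 2 (immediately after a vowel) → [ɣ].
/a/ stays [a].

[ɡoɣheɣnaɣa]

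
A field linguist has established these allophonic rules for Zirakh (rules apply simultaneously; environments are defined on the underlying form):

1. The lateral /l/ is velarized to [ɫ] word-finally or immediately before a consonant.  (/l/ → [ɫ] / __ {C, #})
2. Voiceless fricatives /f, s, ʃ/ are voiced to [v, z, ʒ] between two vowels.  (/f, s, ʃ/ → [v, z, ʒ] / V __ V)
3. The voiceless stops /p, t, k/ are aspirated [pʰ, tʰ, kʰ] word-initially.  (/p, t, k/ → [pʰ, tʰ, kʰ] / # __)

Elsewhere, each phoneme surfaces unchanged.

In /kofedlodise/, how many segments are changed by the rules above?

3

Segments that undergo a rule: /k/ → [kʰ] (rule 3); /f/ → [v] (rule 2); /s/ → [z] (rule 2).
All other segments surface unchanged.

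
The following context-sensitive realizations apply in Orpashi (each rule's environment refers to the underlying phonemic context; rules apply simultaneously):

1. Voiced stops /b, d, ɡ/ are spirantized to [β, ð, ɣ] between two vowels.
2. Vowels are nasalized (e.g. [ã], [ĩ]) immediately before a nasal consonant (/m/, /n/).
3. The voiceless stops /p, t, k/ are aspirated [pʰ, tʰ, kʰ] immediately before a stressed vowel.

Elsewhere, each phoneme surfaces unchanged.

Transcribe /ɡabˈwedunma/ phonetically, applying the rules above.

[ɡabˈweðũnma]

/ɡ/ (word-initial) is in the target of rule 1 but the environment (between two vowels) is not met → [ɡ].
/a/ — between /ɡ/ and /b/; rule 2 does not apply here → [a].
/b/ (between /a/ and /w/): rule 1 targets it, but not between two vowels → unchanged [b].
/w/ stays [w].
/e/ (between /w/ and /d/) is in the target of rule 2 but the environment (before a nasal consonant) is not met → [e].
/d/ meets the environment for rule 1 (between two vowels) → [ð].
/u/ (between /d/ and /n/): before a nasal consonant, so rule 2 applies → [ũ].
/n/ (between /u/ and /m/) is unaffected → [n].
/m/ stays [m].
/a/ — word-final; rule 2 does not apply here → [a].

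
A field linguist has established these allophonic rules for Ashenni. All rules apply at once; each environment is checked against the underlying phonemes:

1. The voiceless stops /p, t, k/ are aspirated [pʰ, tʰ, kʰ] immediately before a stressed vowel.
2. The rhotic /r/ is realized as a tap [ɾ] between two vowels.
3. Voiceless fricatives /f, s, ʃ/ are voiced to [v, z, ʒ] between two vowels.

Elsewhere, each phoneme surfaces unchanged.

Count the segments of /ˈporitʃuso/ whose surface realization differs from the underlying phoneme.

3

Segments that undergo a rule: /p/ → [pʰ] (rule 1); /r/ → [ɾ] (rule 2); /s/ → [z] (rule 3).
All other segments surface unchanged.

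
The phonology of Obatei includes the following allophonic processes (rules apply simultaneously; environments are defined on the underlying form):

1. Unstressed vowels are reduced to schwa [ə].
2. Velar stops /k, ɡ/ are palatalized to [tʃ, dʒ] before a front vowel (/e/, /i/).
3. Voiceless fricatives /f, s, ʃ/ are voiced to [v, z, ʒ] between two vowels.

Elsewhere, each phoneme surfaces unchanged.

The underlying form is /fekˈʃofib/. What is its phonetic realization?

[fəkˈʃovəb]

/f/ (word-initial) fails the environment for rule 3, so it stays [f].
Rule 1 applies to /e/ (between /f/ and /k/: in an unstressed syllable) → [ə].
/k/ (between /e/ and /ʃ/): rule 2 targets it, but not before a front vowel → unchanged [k].
/ʃ/ (between /k/ and /o/): rule 3 targets it, but not between two vowels → unchanged [ʃ].
/o/ (between /ʃ/ and /f/): rule 1 targets it, but not in an unstressed syllable → unchanged [o].
/f/ — between /o/ and /i/, between two vowels — surfaces as [v] (rule 3).
/i/ — between /f/ and /b/, in an unstressed syllable — surfaces as [ə] (rule 1).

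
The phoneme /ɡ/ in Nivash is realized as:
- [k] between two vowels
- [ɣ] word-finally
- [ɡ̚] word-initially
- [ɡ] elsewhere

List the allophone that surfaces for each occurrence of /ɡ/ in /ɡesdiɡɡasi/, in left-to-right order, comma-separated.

[ɡ̚], [ɡ], [ɡ]

Occurrence 1 (position 1): word-initially → [ɡ̚].
Occurrence 2 (position 6): no conditioning environment matches → elsewhere allophone [ɡ].
Occurrence 3 (position 7): no conditioning environment matches → elsewhere allophone [ɡ].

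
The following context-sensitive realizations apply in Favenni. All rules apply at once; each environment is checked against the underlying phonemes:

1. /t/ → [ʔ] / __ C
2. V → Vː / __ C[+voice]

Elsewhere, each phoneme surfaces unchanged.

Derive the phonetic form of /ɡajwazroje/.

[ɡaːjwaːzroːje]

/a/ (between /ɡ/ and /j/) occurs before a voiced consonant → [aː] by rule 2.
/a/ (between /w/ and /z/): before a voiced consonant, so rule 2 applies → [aː].
/o/ (between /r/ and /j/) occurs before a voiced consonant → [oː] by rule 2.
/e/ — word-final; rule 2 does not apply here → [e].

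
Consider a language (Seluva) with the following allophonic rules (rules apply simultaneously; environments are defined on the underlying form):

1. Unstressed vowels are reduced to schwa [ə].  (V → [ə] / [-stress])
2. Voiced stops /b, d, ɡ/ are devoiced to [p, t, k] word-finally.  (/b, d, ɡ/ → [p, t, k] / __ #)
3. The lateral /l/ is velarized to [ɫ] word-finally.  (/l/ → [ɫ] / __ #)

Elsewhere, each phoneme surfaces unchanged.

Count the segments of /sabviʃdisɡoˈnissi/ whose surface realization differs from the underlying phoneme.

5

Segments that undergo a rule: /a/ → [ə] (rule 1); /i/ → [ə] (rule 1); /i/ → [ə] (rule 1); /o/ → [ə] (rule 1); /i/ → [ə] (rule 1).
All other segments surface unchanged.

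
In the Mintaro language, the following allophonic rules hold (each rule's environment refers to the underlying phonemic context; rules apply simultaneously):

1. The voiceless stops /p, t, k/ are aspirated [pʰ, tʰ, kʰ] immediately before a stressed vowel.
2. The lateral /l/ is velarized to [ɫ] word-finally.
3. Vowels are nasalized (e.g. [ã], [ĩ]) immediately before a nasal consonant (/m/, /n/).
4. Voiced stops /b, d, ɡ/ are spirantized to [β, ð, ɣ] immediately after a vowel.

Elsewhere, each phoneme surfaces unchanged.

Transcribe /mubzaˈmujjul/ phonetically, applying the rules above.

[muβzãˈmujjuɫ]

/m/ — not in any rule's target class → [m].
/u/ (between /m/ and /b/) fails the environment for rule 3, so it stays [u].
/b/ (between /u/ and /z/): immediately after a vowel, so rule 4 applies → [β].
/z/ (between /b/ and /a/): no rule targets it → [z].
/a/ (between /z/ and /m/): before a nasal consonant, so rule 3 applies → [ã].
/m/ (between /a/ and /u/): no rule targets it → [m].
/u/ (between /m/ and /j/): rule 3 targets it, but not before a nasal consonant → unchanged [u].
/j/ (between /u/ and /j/) is unaffected → [j].
/j/ (between /j/ and /u/) is unaffected → [j].
/u/ — between /j/ and /l/; rule 3 does not apply here → [u].
/l/ — word-final, word-finally — surfaces as [ɫ] (rule 2).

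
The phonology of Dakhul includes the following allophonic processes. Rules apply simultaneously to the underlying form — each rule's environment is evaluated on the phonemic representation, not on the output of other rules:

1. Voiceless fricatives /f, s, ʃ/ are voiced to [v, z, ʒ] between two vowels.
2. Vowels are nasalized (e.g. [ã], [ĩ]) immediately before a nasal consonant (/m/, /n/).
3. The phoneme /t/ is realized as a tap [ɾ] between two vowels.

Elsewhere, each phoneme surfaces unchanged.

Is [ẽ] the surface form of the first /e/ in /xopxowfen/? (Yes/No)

Yes

/e/ meets the environment for rule 2 (before a nasal consonant) → [ẽ].
The actual realization is [ẽ], which matches [ẽ].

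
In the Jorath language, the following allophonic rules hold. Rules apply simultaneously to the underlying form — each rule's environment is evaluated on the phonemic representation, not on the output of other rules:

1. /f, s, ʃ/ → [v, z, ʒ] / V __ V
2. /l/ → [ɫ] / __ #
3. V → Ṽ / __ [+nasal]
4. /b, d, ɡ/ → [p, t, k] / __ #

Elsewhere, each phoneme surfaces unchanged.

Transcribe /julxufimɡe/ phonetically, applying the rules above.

[julxuvĩmɡe]

/j/ stays [j].
/u/ (between /j/ and /l/): rule 3 targets it, but not before a nasal consonant → unchanged [u].
/l/ (between /u/ and /x/) fails the environment for rule 2, so it stays [l].
/x/ (between /l/ and /u/): no rule targets it → [x].
/u/ — between /x/ and /f/; rule 3 does not apply here → [u].
/f/ meets the environment for rule 1 (between two vowels) → [v].
/i/ (between /f/ and /m/): before a nasal consonant, so rule 3 applies → [ĩ].
/m/ (between /i/ and /ɡ/): no rule targets it → [m].
/ɡ/ (between /m/ and /e/): rule 4 targets it, but not word-finally → unchanged [ɡ].
/e/ (word-final) fails the environment for rule 3, so it stays [e].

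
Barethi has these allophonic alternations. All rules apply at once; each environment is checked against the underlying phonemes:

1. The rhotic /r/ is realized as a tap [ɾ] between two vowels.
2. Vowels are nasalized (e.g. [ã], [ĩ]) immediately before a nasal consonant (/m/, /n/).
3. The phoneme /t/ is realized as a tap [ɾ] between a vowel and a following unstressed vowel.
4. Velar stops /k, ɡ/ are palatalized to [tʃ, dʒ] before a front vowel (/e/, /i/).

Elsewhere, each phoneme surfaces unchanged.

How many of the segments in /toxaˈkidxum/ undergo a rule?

Segments that undergo a rule: /k/ → [tʃ] (rule 4); /u/ → [ũ] (rule 2).
All other segments surface unchanged.

2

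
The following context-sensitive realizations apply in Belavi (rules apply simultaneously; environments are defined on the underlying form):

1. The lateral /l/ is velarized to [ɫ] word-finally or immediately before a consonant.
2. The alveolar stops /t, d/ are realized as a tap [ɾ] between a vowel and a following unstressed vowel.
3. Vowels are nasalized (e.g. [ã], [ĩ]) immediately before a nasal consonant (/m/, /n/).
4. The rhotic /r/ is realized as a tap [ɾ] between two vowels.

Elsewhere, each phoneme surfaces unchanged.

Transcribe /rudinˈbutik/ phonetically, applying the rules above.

/r/ — word-initial; rule 4 does not apply here → [r].
/u/ — between /r/ and /d/; rule 3 does not apply here → [u].
/d/ (between /u/ and /i/): between a vowel and a following unstressed vowel, so rule 2 applies → [ɾ].
/i/ meets the environment for rule 3 (before a nasal consonant) → [ĩ].
/n/ — not in any rule's target class → [n].
/b/ stays [b].
/u/ (between /b/ and /t/): rule 3 targets it, but not before a nasal consonant → unchanged [u].
Rule 2 applies to /t/ (between /u/ and /i/: between a vowel and a following unstressed vowel) → [ɾ].
/i/ (between /t/ and /k/) fails the environment for rule 3, so it stays [i].
/k/ (word-final) is unaffected → [k].

[ruɾĩnˈbuɾik]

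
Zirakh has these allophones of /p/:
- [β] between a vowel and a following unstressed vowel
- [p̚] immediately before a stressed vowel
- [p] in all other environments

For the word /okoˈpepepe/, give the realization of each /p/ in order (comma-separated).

[p̚], [β], [β]

Occurrence 1 (position 4): immediately before a stressed vowel → [p̚].
Occurrence 2 (position 6): between a vowel and a following unstressed vowel → [β].
Occurrence 3 (position 8): between a vowel and a following unstressed vowel → [β].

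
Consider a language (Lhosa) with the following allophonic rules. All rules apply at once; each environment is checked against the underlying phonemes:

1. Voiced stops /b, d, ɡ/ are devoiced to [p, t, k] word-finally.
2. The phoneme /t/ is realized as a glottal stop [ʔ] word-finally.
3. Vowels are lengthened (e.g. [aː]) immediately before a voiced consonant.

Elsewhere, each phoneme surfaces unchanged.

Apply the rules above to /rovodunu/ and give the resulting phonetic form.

[roːvoːduːnu]

/r/ (word-initial): no rule targets it → [r].
/o/ (between /r/ and /v/) occurs before a voiced consonant → [oː] by rule 3.
/v/ (between /o/ and /o/) is unaffected → [v].
Rule 3 applies to /o/ (between /v/ and /d/: before a voiced consonant) → [oː].
/d/ (between /o/ and /u/): rule 1 targets it, but not word-finally → unchanged [d].
Rule 3 applies to /u/ (between /d/ and /n/: before a voiced consonant) → [uː].
/n/ — not in any rule's target class → [n].
/u/ — word-final; rule 3 does not apply here → [u].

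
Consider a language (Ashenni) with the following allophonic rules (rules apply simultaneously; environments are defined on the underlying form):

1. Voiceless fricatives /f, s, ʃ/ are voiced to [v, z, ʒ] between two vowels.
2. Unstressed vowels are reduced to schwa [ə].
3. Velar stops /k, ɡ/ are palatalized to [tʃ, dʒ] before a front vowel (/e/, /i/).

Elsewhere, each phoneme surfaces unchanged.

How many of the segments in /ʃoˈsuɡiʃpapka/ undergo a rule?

Segments that undergo a rule: /o/ → [ə] (rule 2); /s/ → [z] (rule 1); /ɡ/ → [dʒ] (rule 3); /i/ → [ə] (rule 2); /a/ → [ə] (rule 2); /a/ → [ə] (rule 2).
All other segments surface unchanged.

6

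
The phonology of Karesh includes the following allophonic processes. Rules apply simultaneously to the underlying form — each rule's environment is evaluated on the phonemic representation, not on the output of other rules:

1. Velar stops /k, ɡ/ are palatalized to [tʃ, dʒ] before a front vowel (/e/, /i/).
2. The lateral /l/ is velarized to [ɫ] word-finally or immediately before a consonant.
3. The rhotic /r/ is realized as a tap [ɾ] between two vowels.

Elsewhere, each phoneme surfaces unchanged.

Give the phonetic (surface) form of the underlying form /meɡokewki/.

/m/ — not in any rule's target class → [m].
/e/ (between /m/ and /ɡ/) is unaffected → [e].
/ɡ/ (between /e/ and /o/): rule 1 targets it, but not before a front vowel → unchanged [ɡ].
/o/ stays [o].
/k/ meets the environment for rule 1 (before a front vowel) → [tʃ].
/e/ — not in any rule's target class → [e].
/w/ stays [w].
/k/ meets the environment for rule 1 (before a front vowel) → [tʃ].
/i/ stays [i].

[meɡotʃewtʃi]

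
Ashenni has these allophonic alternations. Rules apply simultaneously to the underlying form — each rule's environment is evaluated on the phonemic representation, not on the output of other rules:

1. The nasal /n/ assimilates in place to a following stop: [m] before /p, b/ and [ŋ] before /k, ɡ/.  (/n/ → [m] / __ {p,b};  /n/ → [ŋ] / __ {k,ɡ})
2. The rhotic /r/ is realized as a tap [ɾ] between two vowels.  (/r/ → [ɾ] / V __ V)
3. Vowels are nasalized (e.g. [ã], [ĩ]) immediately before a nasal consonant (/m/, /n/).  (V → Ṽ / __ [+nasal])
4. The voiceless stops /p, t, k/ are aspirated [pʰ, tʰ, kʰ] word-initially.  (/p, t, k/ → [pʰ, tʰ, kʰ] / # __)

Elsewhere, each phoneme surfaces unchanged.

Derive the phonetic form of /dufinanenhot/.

/d/ stays [d].
/u/ (between /d/ and /f/): rule 3 targets it, but not before a nasal consonant → unchanged [u].
/f/ stays [f].
/i/ meets the environment for rule 3 (before a nasal consonant) → [ĩ].
/n/ (between /i/ and /a/) is in the target of rule 1 but the environment (before a labial or velar stop) is not met → [n].
Rule 3 applies to /a/ (between /n/ and /n/: before a nasal consonant) → [ã].
/n/ (between /a/ and /e/) fails the environment for rule 1, so it stays [n].
/e/ — between /n/ and /n/, before a nasal consonant — surfaces as [ẽ] (rule 3).
/n/ (between /e/ and /h/): rule 1 targets it, but not before a labial or velar stop → unchanged [n].
/h/ (between /n/ and /o/) is unaffected → [h].
/o/ — between /h/ and /t/; rule 3 does not apply here → [o].
/t/ — word-final; rule 4 does not apply here → [t].

[dufĩnãnẽnhot]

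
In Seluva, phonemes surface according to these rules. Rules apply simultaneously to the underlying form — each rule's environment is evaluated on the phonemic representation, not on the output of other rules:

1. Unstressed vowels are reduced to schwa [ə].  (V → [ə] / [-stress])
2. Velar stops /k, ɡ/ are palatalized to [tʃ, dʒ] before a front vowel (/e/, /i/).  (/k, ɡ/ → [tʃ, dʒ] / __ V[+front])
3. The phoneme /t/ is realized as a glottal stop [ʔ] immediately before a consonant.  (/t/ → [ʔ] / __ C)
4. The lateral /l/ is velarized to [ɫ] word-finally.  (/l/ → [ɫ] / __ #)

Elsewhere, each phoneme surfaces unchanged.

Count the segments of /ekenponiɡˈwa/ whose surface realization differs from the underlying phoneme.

Segments that undergo a rule: /e/ → [ə] (rule 1); /k/ → [tʃ] (rule 2); /e/ → [ə] (rule 1); /o/ → [ə] (rule 1); /i/ → [ə] (rule 1).
All other segments surface unchanged.

5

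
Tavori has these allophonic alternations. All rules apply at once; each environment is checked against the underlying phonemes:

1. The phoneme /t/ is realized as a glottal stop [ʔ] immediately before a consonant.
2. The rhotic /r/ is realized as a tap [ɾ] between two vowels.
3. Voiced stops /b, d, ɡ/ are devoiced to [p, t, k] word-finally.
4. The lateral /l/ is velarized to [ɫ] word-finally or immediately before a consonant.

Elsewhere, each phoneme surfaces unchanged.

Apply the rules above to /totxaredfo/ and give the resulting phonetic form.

/t/ — word-initial; rule 1 does not apply here → [t].
/o/ (between /t/ and /t/): no rule targets it → [o].
/t/ meets the environment for rule 1 (immediately before a consonant) → [ʔ].
/x/ (between /t/ and /a/): no rule targets it → [x].
/a/ (between /x/ and /r/) is unaffected → [a].
/r/ meets the environment for rule 2 (between two vowels) → [ɾ].
/e/ (between /r/ and /d/) is unaffected → [e].
/d/ (between /e/ and /f/): rule 3 targets it, but not word-finally → unchanged [d].
/f/ (between /d/ and /o/): no rule targets it → [f].
/o/ — not in any rule's target class → [o].

[toʔxaɾedfo]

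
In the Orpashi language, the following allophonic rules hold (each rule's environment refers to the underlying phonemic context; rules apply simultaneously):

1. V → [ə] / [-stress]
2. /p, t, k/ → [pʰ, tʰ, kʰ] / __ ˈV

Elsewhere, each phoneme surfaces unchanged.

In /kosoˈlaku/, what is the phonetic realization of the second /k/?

/k/ (between /a/ and /u/) is in the target of rule 2 but the environment (immediately before a stressed vowel) is not met → [k].

[k]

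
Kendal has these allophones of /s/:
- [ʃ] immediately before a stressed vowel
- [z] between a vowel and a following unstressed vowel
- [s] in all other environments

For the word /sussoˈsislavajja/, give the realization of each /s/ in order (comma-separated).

[s], [s], [s], [ʃ], [s]

Occurrence 1 (position 1): no conditioning environment matches → elsewhere allophone [s].
Occurrence 2 (position 3): no conditioning environment matches → elsewhere allophone [s].
Occurrence 3 (position 4): no conditioning environment matches → elsewhere allophone [s].
Occurrence 4 (position 6): immediately before a stressed vowel → [ʃ].
Occurrence 5 (position 8): no conditioning environment matches → elsewhere allophone [s].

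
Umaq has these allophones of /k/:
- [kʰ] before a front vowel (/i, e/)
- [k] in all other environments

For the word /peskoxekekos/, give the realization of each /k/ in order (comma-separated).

[k], [kʰ], [k]

Occurrence 1 (position 4): no conditioning environment matches → elsewhere allophone [k].
Occurrence 2 (position 8): before a front vowel (/i, e/) → [kʰ].
Occurrence 3 (position 10): no conditioning environment matches → elsewhere allophone [k].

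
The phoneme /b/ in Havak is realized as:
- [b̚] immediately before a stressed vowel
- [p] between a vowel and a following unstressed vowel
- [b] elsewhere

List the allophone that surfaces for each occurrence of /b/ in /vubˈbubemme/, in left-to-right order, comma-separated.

[b], [b̚], [p]

Occurrence 1 (position 3): no conditioning environment matches → elsewhere allophone [b].
Occurrence 2 (position 4): immediately before a stressed vowel → [b̚].
Occurrence 3 (position 6): between a vowel and a following unstressed vowel → [p].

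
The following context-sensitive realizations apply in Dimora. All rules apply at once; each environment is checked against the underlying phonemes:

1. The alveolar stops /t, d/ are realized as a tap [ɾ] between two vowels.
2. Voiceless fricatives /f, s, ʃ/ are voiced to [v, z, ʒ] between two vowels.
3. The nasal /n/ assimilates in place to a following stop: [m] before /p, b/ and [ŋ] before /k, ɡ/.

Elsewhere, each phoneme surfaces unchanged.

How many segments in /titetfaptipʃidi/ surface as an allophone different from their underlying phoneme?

2

Segments that undergo a rule: /t/ → [ɾ] (rule 1); /d/ → [ɾ] (rule 1).
All other segments surface unchanged.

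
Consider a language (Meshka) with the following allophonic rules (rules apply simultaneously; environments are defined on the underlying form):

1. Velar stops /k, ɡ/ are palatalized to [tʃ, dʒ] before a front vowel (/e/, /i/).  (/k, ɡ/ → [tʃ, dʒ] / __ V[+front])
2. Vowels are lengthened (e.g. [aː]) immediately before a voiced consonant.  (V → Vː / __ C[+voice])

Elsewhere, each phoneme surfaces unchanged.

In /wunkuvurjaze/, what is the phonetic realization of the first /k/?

/k/ — between /n/ and /u/; rule 1 does not apply here → [k].

[k]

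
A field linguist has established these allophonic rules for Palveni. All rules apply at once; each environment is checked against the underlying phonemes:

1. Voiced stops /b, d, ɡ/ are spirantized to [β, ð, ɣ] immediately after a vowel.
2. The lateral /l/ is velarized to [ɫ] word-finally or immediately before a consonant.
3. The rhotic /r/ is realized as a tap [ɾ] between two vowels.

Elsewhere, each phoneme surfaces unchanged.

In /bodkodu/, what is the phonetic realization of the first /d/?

[ð]

/d/ (between /o/ and /k/) occurs immediately after a vowel → [ð] by rule 1.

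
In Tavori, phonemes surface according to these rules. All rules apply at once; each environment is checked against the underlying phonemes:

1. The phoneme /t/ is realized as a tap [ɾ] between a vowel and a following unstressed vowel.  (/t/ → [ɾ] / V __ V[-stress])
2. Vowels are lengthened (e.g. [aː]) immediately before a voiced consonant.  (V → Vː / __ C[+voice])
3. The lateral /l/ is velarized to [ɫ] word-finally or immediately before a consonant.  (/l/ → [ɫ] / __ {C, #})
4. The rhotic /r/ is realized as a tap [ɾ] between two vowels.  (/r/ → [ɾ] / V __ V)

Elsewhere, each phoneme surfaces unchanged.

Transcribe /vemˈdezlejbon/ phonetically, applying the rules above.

[veːmˈdeːzleːjboːn]

/v/ (word-initial) is unaffected → [v].
/e/ meets the environment for rule 2 (before a voiced consonant) → [eː].
/m/ (between /e/ and /d/): no rule targets it → [m].
/d/ (between /m/ and /e/) is unaffected → [d].
/e/ (between /d/ and /z/) occurs before a voiced consonant → [eː] by rule 2.
/z/ (between /e/ and /l/): no rule targets it → [z].
/l/ (between /z/ and /e/): rule 3 targets it, but not word-finally or immediately before a consonant → unchanged [l].
/e/ meets the environment for rule 2 (before a voiced consonant) → [eː].
/j/ stays [j].
/b/ stays [b].
/o/ — between /b/ and /n/, before a voiced consonant — surfaces as [oː] (rule 2).
/n/ (word-final) is unaffected → [n].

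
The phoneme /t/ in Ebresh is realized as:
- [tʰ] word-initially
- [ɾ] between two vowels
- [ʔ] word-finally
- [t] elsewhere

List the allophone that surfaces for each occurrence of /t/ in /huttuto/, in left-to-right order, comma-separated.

[t], [t], [ɾ]

Occurrence 1 (position 3): no conditioning environment matches → elsewhere allophone [t].
Occurrence 2 (position 4): no conditioning environment matches → elsewhere allophone [t].
Occurrence 3 (position 6): between two vowels → [ɾ].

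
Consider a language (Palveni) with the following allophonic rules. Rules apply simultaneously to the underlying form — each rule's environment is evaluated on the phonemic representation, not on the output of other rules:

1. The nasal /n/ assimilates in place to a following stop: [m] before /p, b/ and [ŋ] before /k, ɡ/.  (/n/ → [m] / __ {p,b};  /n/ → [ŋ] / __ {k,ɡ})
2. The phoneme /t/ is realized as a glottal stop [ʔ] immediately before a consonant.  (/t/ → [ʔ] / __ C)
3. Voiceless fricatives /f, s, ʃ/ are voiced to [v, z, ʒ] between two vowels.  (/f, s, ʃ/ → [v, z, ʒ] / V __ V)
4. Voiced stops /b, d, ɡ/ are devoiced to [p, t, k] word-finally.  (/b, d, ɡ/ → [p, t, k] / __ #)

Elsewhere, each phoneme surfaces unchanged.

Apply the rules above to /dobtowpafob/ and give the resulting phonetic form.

/d/ — word-initial; rule 4 does not apply here → [d].
/o/ (between /d/ and /b/): no rule targets it → [o].
/b/ — between /o/ and /t/; rule 4 does not apply here → [b].
/t/ (between /b/ and /o/) fails the environment for rule 2, so it stays [t].
/o/ stays [o].
/w/ stays [w].
/p/ (between /w/ and /a/): no rule targets it → [p].
/a/ stays [a].
/f/ meets the environment for rule 3 (between two vowels) → [v].
/o/ (between /f/ and /b/): no rule targets it → [o].
Rule 4 applies to /b/ (word-final: word-finally) → [p].

[dobtowpavop]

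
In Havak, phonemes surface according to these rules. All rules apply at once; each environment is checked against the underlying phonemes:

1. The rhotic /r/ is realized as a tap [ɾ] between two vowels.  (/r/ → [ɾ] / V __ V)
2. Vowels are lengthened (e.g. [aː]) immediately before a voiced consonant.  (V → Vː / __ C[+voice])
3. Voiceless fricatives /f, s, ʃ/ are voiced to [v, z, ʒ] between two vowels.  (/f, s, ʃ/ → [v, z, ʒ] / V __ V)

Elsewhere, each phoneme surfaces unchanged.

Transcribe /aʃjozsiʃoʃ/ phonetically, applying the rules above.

/a/ (word-initial) is in the target of rule 2 but the environment (before a voiced consonant) is not met → [a].
/ʃ/ (between /a/ and /j/): rule 3 targets it, but not between two vowels → unchanged [ʃ].
/j/ (between /ʃ/ and /o/): no rule targets it → [j].
Rule 2 applies to /o/ (between /j/ and /z/: before a voiced consonant) → [oː].
/z/ (between /o/ and /s/) is unaffected → [z].
/s/ (between /z/ and /i/) fails the environment for rule 3, so it stays [s].
/i/ — between /s/ and /ʃ/; rule 2 does not apply here → [i].
/ʃ/ (between /i/ and /o/): between two vowels, so rule 3 applies → [ʒ].
/o/ (between /ʃ/ and /ʃ/): rule 2 targets it, but not before a voiced consonant → unchanged [o].
/ʃ/ (word-final) fails the environment for rule 3, so it stays [ʃ].

[aʃjoːzsiʒoʃ]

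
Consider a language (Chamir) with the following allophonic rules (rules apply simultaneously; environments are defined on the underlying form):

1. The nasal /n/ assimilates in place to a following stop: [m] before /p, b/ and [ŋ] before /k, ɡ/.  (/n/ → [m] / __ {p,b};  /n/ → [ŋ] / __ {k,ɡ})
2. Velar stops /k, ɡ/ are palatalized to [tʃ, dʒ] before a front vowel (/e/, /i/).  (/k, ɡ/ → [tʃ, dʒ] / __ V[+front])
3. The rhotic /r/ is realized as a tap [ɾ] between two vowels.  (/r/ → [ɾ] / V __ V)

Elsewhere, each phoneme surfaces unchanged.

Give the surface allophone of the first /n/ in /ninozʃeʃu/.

[n]

/n/ — word-initial; rule 1 does not apply here → [n].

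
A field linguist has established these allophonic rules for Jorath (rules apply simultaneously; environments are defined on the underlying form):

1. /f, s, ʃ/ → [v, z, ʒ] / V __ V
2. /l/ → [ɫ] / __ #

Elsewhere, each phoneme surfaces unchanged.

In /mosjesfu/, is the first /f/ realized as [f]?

Yes

/f/ (between /s/ and /u/): rule 1 targets it, but not between two vowels → unchanged [f].
The actual realization is [f], which matches [f].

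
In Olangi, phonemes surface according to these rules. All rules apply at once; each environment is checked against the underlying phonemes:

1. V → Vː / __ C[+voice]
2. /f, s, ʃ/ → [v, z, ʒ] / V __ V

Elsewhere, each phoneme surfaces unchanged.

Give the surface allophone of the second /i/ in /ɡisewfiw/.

[iː]

/i/ — between /f/ and /w/, before a voiced consonant — surfaces as [iː] (rule 1).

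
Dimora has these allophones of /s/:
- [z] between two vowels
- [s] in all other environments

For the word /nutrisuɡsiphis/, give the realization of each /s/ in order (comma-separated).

Occurrence 1 (position 6): between two vowels → [z].
Occurrence 2 (position 9): no conditioning environment matches → elsewhere allophone [s].
Occurrence 3 (position 14): no conditioning environment matches → elsewhere allophone [s].

[z], [s], [s]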